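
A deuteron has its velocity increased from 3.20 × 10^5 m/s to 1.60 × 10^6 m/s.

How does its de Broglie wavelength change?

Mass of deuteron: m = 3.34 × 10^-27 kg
The wavelength decreases by a factor of 5.

Using λ = h/(mv):

Initial wavelength: λ₁ = h/(mv₁) = 6.20 × 10^-13 m
Final wavelength: λ₂ = h/(mv₂) = 1.24 × 10^-13 m

Since λ ∝ 1/v, when velocity increases by a factor of 5, the wavelength decreases by a factor of 5.

λ₂/λ₁ = v₁/v₂ = 1/5

The wavelength decreases by a factor of 5.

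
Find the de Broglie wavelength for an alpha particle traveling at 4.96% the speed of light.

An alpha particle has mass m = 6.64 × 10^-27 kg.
6.71 × 10^-15 m

Using the de Broglie relation λ = h/(mv):

v = 4.96% × c = 1.487 × 10^7 m/s

λ = h/(mv)
λ = (6.626 × 10^-34 J·s) / (6.64 × 10^-27 kg × 1.487 × 10^7 m/s)
λ = 6.71 × 10^-15 m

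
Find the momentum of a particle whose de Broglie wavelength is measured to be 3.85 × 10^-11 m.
1.72 × 10^-23 kg·m/s

From the de Broglie relation λ = h/p, we solve for p:

p = h/λ
p = (6.626 × 10^-34 J·s) / (3.85 × 10^-11 m)
p = 1.72 × 10^-23 kg·m/s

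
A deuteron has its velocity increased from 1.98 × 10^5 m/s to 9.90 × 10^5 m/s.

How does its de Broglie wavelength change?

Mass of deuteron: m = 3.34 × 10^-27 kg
The wavelength decreases by a factor of 5.

Using λ = h/(mv):

Initial wavelength: λ₁ = h/(mv₁) = 1.00 × 10^-12 m
Final wavelength: λ₂ = h/(mv₂) = 2.00 × 10^-13 m

Since λ ∝ 1/v, when velocity increases by a factor of 5, the wavelength decreases by a factor of 5.

λ₂/λ₁ = v₁/v₂ = 1/5

The wavelength decreases by a factor of 5.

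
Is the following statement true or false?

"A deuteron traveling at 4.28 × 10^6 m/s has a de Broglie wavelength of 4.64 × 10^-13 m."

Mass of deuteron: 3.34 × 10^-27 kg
False

The claim is incorrect.

Using λ = h/(mv):
λ = (6.626 × 10^-34 J·s) / (3.34 × 10^-27 kg × 4.28 × 10^6 m/s)
λ = 4.64 × 10^-14 m

The actual wavelength differs from the claimed 4.64 × 10^-13 m.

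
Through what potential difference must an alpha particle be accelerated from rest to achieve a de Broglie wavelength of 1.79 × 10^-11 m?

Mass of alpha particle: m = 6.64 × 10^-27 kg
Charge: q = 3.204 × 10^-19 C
3.22 × 10^-1 V

From λ = h/√(2mqV), we solve for V:

λ² = h²/(2mqV)
V = h²/(2mqλ²)
V = (6.626 × 10^-34 J·s)² / (2 × 6.64 × 10^-27 kg × 3.204 × 10^-19 C × (1.79 × 10^-11 m)²)
V = 3.22 × 10^-1 V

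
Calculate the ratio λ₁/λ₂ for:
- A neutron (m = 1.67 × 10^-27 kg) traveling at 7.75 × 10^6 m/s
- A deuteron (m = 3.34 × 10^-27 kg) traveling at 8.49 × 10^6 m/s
λ₁/λ₂ = 2.19

Using λ = h/(mv):

λ₁ = h/(m₁v₁) = 5.12 × 10^-14 m
λ₂ = h/(m₂v₂) = 2.34 × 10^-14 m

Ratio λ₁/λ₂ = (m₂v₂)/(m₁v₁)
         = (3.34 × 10^-27 kg × 8.49 × 10^6 m/s) / (1.67 × 10^-27 kg × 7.75 × 10^6 m/s)
         = 2.19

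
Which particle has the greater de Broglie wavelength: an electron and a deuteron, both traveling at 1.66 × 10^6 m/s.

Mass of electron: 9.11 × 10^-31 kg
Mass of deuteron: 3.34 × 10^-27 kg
The electron has the longer wavelength.

Using λ = h/(mv), since both particles have the same velocity, the wavelength depends only on mass.

For electron: λ₁ = h/(m₁v) = 4.38 × 10^-10 m
For deuteron: λ₂ = h/(m₂v) = 1.20 × 10^-13 m

Since λ ∝ 1/m at constant velocity, the lighter particle has the longer wavelength.

The electron has the longer de Broglie wavelength.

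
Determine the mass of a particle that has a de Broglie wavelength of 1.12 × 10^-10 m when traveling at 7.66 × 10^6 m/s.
7.72 × 10^-31 kg

From the de Broglie relation λ = h/(mv), we solve for m:

m = h/(λv)
m = (6.626 × 10^-34 J·s) / (1.12 × 10^-10 m × 7.66 × 10^6 m/s)
m = 7.72 × 10^-31 kg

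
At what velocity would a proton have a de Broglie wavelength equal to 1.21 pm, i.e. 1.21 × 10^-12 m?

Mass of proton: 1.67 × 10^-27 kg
3.28 × 10^5 m/s

From λ = h/(mv), solve for v:

v = h/(mλ)
v = (6.626 × 10^-34 J·s) / (1.67 × 10^-27 kg × 1.21 × 10^-12 m)
v = 3.28 × 10^5 m/s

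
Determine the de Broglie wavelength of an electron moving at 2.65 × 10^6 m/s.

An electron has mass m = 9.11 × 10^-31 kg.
2.74 × 10^-10 m

Using the de Broglie relation λ = h/(mv):

λ = h/(mv)
λ = (6.626 × 10^-34 J·s) / (9.11 × 10^-31 kg × 2.65 × 10^6 m/s)
λ = 2.74 × 10^-10 m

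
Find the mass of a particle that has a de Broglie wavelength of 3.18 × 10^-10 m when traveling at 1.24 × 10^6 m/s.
1.68 × 10^-30 kg

From the de Broglie relation λ = h/(mv), we solve for m:

m = h/(λv)
m = (6.626 × 10^-34 J·s) / (3.18 × 10^-10 m × 1.24 × 10^6 m/s)
m = 1.68 × 10^-30 kg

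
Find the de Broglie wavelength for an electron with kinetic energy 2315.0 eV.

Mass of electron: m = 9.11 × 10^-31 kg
2.55 × 10^-11 m

Using λ = h/√(2mKE):

First convert KE to Joules: KE = 2315.0 eV = 3.709 × 10^-16 J

λ = h/√(2mKE)
λ = (6.626 × 10^-34 J·s) / √(2 × 9.11 × 10^-31 kg × 3.709 × 10^-16 J)
λ = 2.55 × 10^-11 m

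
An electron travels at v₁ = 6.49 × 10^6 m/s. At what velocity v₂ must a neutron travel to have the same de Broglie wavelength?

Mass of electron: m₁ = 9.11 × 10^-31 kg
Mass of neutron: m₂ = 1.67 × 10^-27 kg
v₂ = 3.54 × 10^3 m/s

For equal de Broglie wavelengths: λ₁ = λ₂

h/(m₁v₁) = h/(m₂v₂)
m₁v₁ = m₂v₂
v₂ = v₁ · (m₁/m₂)

v₂ = 6.49 × 10^6 m/s × (9.11 × 10^-31 kg / 1.67 × 10^-27 kg)
v₂ = 3.54 × 10^3 m/s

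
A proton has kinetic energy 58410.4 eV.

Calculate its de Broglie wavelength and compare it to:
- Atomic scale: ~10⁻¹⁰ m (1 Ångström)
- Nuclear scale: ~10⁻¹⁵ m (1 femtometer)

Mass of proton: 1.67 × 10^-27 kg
λ = 1.19 × 10^-13 m, which is between nuclear and atomic scales.

Using λ = h/√(2mKE):

KE = 58410.4 eV = 9.358 × 10^-15 J

λ = h/√(2mKE)
λ = (6.626 × 10^-34 J·s) / √(2 × 1.67 × 10^-27 kg × 9.358 × 10^-15 J)
λ = 1.19 × 10^-13 m

Comparison:
- Atomic scale (10⁻¹⁰ m): λ is 0.0012× this size
- Nuclear scale (10⁻¹⁵ m): λ is 1.2e+02× this size

The wavelength is between nuclear and atomic scales.

This wavelength is appropriate for probing atomic structure but too large for nuclear physics experiments.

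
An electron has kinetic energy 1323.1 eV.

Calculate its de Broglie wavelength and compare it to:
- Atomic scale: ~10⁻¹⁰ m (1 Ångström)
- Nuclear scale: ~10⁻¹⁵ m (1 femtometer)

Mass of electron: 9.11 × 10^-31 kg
λ = 3.37 × 10^-11 m, which is between nuclear and atomic scales.

Using λ = h/√(2mKE):

KE = 1323.1 eV = 2.120 × 10^-16 J

λ = h/√(2mKE)
λ = (6.626 × 10^-34 J·s) / √(2 × 9.11 × 10^-31 kg × 2.120 × 10^-16 J)
λ = 3.37 × 10^-11 m

Comparison:
- Atomic scale (10⁻¹⁰ m): λ is 0.34× this size
- Nuclear scale (10⁻¹⁵ m): λ is 3.4e+04× this size

The wavelength is between nuclear and atomic scales.

This wavelength is appropriate for probing atomic structure but too large for nuclear physics experiments.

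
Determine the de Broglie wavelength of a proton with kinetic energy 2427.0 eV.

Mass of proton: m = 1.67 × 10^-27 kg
5.81 × 10^-13 m

Using λ = h/√(2mKE):

First convert KE to Joules: KE = 2427.0 eV = 3.888 × 10^-16 J

λ = h/√(2mKE)
λ = (6.626 × 10^-34 J·s) / √(2 × 1.67 × 10^-27 kg × 3.888 × 10^-16 J)
λ = 5.81 × 10^-13 m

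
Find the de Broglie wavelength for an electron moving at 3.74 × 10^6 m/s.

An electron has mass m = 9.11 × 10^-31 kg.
1.94 × 10^-10 m

Using the de Broglie relation λ = h/(mv):

λ = h/(mv)
λ = (6.626 × 10^-34 J·s) / (9.11 × 10^-31 kg × 3.74 × 10^6 m/s)
λ = 1.94 × 10^-10 m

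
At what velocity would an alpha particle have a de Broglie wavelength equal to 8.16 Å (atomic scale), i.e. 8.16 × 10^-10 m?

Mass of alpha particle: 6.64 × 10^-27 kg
1.22 × 10^2 m/s

From λ = h/(mv), solve for v:

v = h/(mλ)
v = (6.626 × 10^-34 J·s) / (6.64 × 10^-27 kg × 8.16 × 10^-10 m)
v = 1.22 × 10^2 m/s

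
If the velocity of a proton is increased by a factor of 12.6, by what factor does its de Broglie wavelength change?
The wavelength decreases by a factor of 12.6.

From λ = h/(mv), the wavelength is inversely proportional to velocity:

λ ∝ 1/v

If v → 12.6v, then λ → λ/12.6

When velocity is increased by a factor of 12.6, the wavelength decreases by a factor of 12.6.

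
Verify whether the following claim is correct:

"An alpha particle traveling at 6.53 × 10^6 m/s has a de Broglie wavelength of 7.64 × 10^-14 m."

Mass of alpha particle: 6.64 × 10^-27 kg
False

The claim is incorrect.

Using λ = h/(mv):
λ = (6.626 × 10^-34 J·s) / (6.64 × 10^-27 kg × 6.53 × 10^6 m/s)
λ = 1.53 × 10^-14 m

The actual wavelength differs from the claimed 7.64 × 10^-14 m.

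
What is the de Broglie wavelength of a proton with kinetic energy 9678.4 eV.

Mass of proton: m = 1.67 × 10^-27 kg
2.91 × 10^-13 m

Using λ = h/√(2mKE):

First convert KE to Joules: KE = 9678.4 eV = 1.551 × 10^-15 J

λ = h/√(2mKE)
λ = (6.626 × 10^-34 J·s) / √(2 × 1.67 × 10^-27 kg × 1.551 × 10^-15 J)
λ = 2.91 × 10^-13 m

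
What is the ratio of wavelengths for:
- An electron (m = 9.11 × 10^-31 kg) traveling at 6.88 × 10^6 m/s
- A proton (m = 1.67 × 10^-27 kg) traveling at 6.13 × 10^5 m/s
λ₁/λ₂ = 163

Using λ = h/(mv):

λ₁ = h/(m₁v₁) = 1.06 × 10^-10 m
λ₂ = h/(m₂v₂) = 6.47 × 10^-13 m

Ratio λ₁/λ₂ = (m₂v₂)/(m₁v₁)
         = (1.67 × 10^-27 kg × 6.13 × 10^5 m/s) / (9.11 × 10^-31 kg × 6.88 × 10^6 m/s)
         = 163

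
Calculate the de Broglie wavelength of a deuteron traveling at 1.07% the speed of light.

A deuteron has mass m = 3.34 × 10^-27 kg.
6.18 × 10^-14 m

Using the de Broglie relation λ = h/(mv):

v = 1.07% × c = 3.208 × 10^6 m/s

λ = h/(mv)
λ = (6.626 × 10^-34 J·s) / (3.34 × 10^-27 kg × 3.208 × 10^6 m/s)
λ = 6.18 × 10^-14 m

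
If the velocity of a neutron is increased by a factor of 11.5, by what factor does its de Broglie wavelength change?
The wavelength decreases by a factor of 11.5.

From λ = h/(mv), the wavelength is inversely proportional to velocity:

λ ∝ 1/v

If v → 11.5v, then λ → λ/11.5

When velocity is increased by a factor of 11.5, the wavelength decreases by a factor of 11.5.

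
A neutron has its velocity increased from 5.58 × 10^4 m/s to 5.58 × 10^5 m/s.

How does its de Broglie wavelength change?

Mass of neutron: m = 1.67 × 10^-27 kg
The wavelength decreases by a factor of 10.

Using λ = h/(mv):

Initial wavelength: λ₁ = h/(mv₁) = 7.11 × 10^-12 m
Final wavelength: λ₂ = h/(mv₂) = 7.11 × 10^-13 m

Since λ ∝ 1/v, when velocity increases by a factor of 10, the wavelength decreases by a factor of 10.

λ₂/λ₁ = v₁/v₂ = 1/10

The wavelength decreases by a factor of 10.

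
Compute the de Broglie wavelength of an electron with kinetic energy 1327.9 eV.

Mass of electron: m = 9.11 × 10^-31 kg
3.37 × 10^-11 m

Using λ = h/√(2mKE):

First convert KE to Joules: KE = 1327.9 eV = 2.128 × 10^-16 J

λ = h/√(2mKE)
λ = (6.626 × 10^-34 J·s) / √(2 × 9.11 × 10^-31 kg × 2.128 × 10^-16 J)
λ = 3.37 × 10^-11 m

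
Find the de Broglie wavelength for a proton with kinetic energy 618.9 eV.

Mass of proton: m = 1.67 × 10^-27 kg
1.15 × 10^-12 m

Using λ = h/√(2mKE):

First convert KE to Joules: KE = 618.9 eV = 9.916 × 10^-17 J

λ = h/√(2mKE)
λ = (6.626 × 10^-34 J·s) / √(2 × 1.67 × 10^-27 kg × 9.916 × 10^-17 J)
λ = 1.15 × 10^-12 m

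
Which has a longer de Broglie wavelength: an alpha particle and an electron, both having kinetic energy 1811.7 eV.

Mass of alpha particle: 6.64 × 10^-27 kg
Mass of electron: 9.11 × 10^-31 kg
The electron has the longer wavelength.

Using λ = h/√(2mKE):

For alpha particle: λ₁ = h/√(2m₁KE) = 3.37 × 10^-13 m
For electron: λ₂ = h/√(2m₂KE) = 2.88 × 10^-11 m

Since λ ∝ 1/√m at constant kinetic energy, the lighter particle has the longer wavelength.

The electron has the longer de Broglie wavelength.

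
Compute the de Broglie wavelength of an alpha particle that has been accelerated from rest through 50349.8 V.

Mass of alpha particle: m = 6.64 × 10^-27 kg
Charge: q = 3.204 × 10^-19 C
4.53 × 10^-14 m

When a particle is accelerated through voltage V, it gains kinetic energy KE = qV.

The de Broglie wavelength is then λ = h/√(2mqV):

λ = h/√(2mqV)
λ = (6.626 × 10^-34 J·s) / √(2 × 6.64 × 10^-27 kg × 3.204 × 10^-19 C × 50349.8 V)
λ = 4.53 × 10^-14 m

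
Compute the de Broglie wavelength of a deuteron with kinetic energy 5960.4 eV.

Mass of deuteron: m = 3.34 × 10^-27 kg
2.62 × 10^-13 m

Using λ = h/√(2mKE):

First convert KE to Joules: KE = 5960.4 eV = 9.550 × 10^-16 J

λ = h/√(2mKE)
λ = (6.626 × 10^-34 J·s) / √(2 × 3.34 × 10^-27 kg × 9.550 × 10^-16 J)
λ = 2.62 × 10^-13 m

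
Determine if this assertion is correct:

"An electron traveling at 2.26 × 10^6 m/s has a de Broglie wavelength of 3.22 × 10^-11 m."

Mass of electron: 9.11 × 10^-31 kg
False

The claim is incorrect.

Using λ = h/(mv):
λ = (6.626 × 10^-34 J·s) / (9.11 × 10^-31 kg × 2.26 × 10^6 m/s)
λ = 3.22 × 10^-10 m

The actual wavelength differs from the claimed 3.22 × 10^-11 m.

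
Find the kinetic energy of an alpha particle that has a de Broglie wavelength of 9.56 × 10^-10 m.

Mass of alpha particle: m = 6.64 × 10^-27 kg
3.62 × 10^-23 J (or 2.26 × 10^-4 eV)

From λ = h/√(2mKE), we solve for KE:

λ² = h²/(2mKE)
KE = h²/(2mλ²)
KE = (6.626 × 10^-34 J·s)² / (2 × 6.64 × 10^-27 kg × (9.56 × 10^-10 m)²)
KE = 3.62 × 10^-23 J
KE = 2.26 × 10^-4 eV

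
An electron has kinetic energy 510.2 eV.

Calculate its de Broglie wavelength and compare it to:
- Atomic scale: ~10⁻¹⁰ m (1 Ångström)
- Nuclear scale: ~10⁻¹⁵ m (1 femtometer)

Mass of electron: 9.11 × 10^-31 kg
λ = 5.43 × 10^-11 m, which is between nuclear and atomic scales.

Using λ = h/√(2mKE):

KE = 510.2 eV = 8.174 × 10^-17 J

λ = h/√(2mKE)
λ = (6.626 × 10^-34 J·s) / √(2 × 9.11 × 10^-31 kg × 8.174 × 10^-17 J)
λ = 5.43 × 10^-11 m

Comparison:
- Atomic scale (10⁻¹⁰ m): λ is 0.54× this size
- Nuclear scale (10⁻¹⁵ m): λ is 5.4e+04× this size

The wavelength is between nuclear and atomic scales.

This wavelength is appropriate for probing atomic structure but too large for nuclear physics experiments.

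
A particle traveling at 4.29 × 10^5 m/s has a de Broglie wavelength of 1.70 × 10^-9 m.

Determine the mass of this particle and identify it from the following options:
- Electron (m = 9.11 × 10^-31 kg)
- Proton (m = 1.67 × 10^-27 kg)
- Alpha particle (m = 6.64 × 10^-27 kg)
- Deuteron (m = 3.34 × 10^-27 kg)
The particle is an electron.

From λ = h/(mv), solve for mass:

m = h/(λv)
m = (6.626 × 10^-34 J·s) / (1.70 × 10^-9 m × 4.29 × 10^5 m/s)
m = 9.09 × 10^-31 kg

Comparing with the listed masses, this is closest to an electron.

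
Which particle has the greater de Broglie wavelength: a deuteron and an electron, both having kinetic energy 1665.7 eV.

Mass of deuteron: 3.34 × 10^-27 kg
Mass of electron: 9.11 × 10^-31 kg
The electron has the longer wavelength.

Using λ = h/√(2mKE):

For deuteron: λ₁ = h/√(2m₁KE) = 4.96 × 10^-13 m
For electron: λ₂ = h/√(2m₂KE) = 3.00 × 10^-11 m

Since λ ∝ 1/√m at constant kinetic energy, the lighter particle has the longer wavelength.

The electron has the longer de Broglie wavelength.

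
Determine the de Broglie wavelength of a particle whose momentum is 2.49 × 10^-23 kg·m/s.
2.66 × 10^-11 m

Using the de Broglie relation λ = h/p:

λ = h/p
λ = (6.626 × 10^-34 J·s) / (2.49 × 10^-23 kg·m/s)
λ = 2.66 × 10^-11 m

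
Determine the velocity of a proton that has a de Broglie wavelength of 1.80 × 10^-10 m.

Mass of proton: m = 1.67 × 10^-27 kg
2.20 × 10^3 m/s

From the de Broglie relation λ = h/(mv), we solve for v:

v = h/(mλ)
v = (6.626 × 10^-34 J·s) / (1.67 × 10^-27 kg × 1.80 × 10^-10 m)
v = 2.20 × 10^3 m/s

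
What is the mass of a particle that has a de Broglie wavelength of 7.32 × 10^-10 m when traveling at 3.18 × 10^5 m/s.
2.85 × 10^-30 kg

From the de Broglie relation λ = h/(mv), we solve for m:

m = h/(λv)
m = (6.626 × 10^-34 J·s) / (7.32 × 10^-10 m × 3.18 × 10^5 m/s)
m = 2.85 × 10^-30 kg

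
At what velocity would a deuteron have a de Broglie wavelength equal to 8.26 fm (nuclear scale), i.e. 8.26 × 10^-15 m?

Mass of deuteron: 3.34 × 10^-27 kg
2.40 × 10^7 m/s

From λ = h/(mv), solve for v:

v = h/(mλ)
v = (6.626 × 10^-34 J·s) / (3.34 × 10^-27 kg × 8.26 × 10^-15 m)
v = 2.40 × 10^7 m/s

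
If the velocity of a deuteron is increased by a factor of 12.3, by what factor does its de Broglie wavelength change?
The wavelength decreases by a factor of 12.3.

From λ = h/(mv), the wavelength is inversely proportional to velocity:

λ ∝ 1/v

If v → 12.3v, then λ → λ/12.3

When velocity is increased by a factor of 12.3, the wavelength decreases by a factor of 12.3.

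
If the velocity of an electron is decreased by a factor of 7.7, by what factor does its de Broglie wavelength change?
The wavelength increases by a factor of 7.7.

From λ = h/(mv), the wavelength is inversely proportional to velocity:

λ ∝ 1/v

If v → v/7.7, then λ → 7.7λ

When velocity is decreased by a factor of 7.7, the wavelength increases by a factor of 7.7.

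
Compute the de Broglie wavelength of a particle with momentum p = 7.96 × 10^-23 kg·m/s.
8.32 × 10^-12 m

Using the de Broglie relation λ = h/p:

λ = h/p
λ = (6.626 × 10^-34 J·s) / (7.96 × 10^-23 kg·m/s)
λ = 8.32 × 10^-12 m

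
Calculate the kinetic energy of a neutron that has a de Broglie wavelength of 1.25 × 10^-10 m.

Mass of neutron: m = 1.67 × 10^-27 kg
8.41 × 10^-21 J (or 0.0525 eV)

From λ = h/√(2mKE), we solve for KE:

λ² = h²/(2mKE)
KE = h²/(2mλ²)
KE = (6.626 × 10^-34 J·s)² / (2 × 1.67 × 10^-27 kg × (1.25 × 10^-10 m)²)
KE = 8.41 × 10^-21 J
KE = 0.0525 eV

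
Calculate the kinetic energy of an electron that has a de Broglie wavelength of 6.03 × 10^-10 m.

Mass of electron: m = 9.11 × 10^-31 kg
6.63 × 10^-19 J (or 4.14 eV)

From λ = h/√(2mKE), we solve for KE:

λ² = h²/(2mKE)
KE = h²/(2mλ²)
KE = (6.626 × 10^-34 J·s)² / (2 × 9.11 × 10^-31 kg × (6.03 × 10^-10 m)²)
KE = 6.63 × 10^-19 J
KE = 4.14 eV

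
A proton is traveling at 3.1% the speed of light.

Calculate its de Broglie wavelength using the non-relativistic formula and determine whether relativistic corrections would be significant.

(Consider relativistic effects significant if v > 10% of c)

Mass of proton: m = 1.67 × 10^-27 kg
No, relativistic corrections are not needed.

Using the non-relativistic de Broglie formula λ = h/(mv):

v = 3.1% × c = 9.294 × 10^6 m/s

λ = h/(mv)
λ = (6.626 × 10^-34 J·s) / (1.67 × 10^-27 kg × 9.294 × 10^6 m/s)
λ = 4.27 × 10^-14 m

Since v = 3.1% of c < 10% of c, relativistic corrections are NOT significant and this non-relativistic result is a good approximation.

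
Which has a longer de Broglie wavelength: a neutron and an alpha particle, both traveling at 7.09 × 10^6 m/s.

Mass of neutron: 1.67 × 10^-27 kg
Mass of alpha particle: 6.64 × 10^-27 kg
The neutron has the longer wavelength.

Using λ = h/(mv), since both particles have the same velocity, the wavelength depends only on mass.

For neutron: λ₁ = h/(m₁v) = 5.60 × 10^-14 m
For alpha particle: λ₂ = h/(m₂v) = 1.41 × 10^-14 m

Since λ ∝ 1/m at constant velocity, the lighter particle has the longer wavelength.

The neutron has the longer de Broglie wavelength.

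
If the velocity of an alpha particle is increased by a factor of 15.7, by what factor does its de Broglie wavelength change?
The wavelength decreases by a factor of 15.7.

From λ = h/(mv), the wavelength is inversely proportional to velocity:

λ ∝ 1/v

If v → 15.7v, then λ → λ/15.7

When velocity is increased by a factor of 15.7, the wavelength decreases by a factor of 15.7.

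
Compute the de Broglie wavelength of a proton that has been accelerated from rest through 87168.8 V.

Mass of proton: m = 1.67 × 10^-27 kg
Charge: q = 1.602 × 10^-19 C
9.70 × 10^-14 m

When a particle is accelerated through voltage V, it gains kinetic energy KE = qV.

The de Broglie wavelength is then λ = h/√(2mqV):

λ = h/√(2mqV)
λ = (6.626 × 10^-34 J·s) / √(2 × 1.67 × 10^-27 kg × 1.602 × 10^-19 C × 87168.8 V)
λ = 9.70 × 10^-14 m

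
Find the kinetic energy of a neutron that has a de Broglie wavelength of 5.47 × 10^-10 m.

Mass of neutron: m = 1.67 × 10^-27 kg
4.39 × 10^-22 J (or 2.74 × 10^-3 eV)

From λ = h/√(2mKE), we solve for KE:

λ² = h²/(2mKE)
KE = h²/(2mλ²)
KE = (6.626 × 10^-34 J·s)² / (2 × 1.67 × 10^-27 kg × (5.47 × 10^-10 m)²)
KE = 4.39 × 10^-22 J
KE = 2.74 × 10^-3 eV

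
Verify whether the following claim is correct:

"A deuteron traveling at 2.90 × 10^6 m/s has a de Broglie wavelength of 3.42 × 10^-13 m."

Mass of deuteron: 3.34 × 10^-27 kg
False

The claim is incorrect.

Using λ = h/(mv):
λ = (6.626 × 10^-34 J·s) / (3.34 × 10^-27 kg × 2.90 × 10^6 m/s)
λ = 6.84 × 10^-14 m

The actual wavelength differs from the claimed 3.42 × 10^-13 m.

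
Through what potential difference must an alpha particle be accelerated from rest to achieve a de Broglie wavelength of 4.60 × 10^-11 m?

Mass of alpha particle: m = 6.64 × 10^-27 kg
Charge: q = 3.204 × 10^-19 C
4.88 × 10^-2 V

From λ = h/√(2mqV), we solve for V:

λ² = h²/(2mqV)
V = h²/(2mqλ²)
V = (6.626 × 10^-34 J·s)² / (2 × 6.64 × 10^-27 kg × 3.204 × 10^-19 C × (4.60 × 10^-11 m)²)
V = 4.88 × 10^-2 V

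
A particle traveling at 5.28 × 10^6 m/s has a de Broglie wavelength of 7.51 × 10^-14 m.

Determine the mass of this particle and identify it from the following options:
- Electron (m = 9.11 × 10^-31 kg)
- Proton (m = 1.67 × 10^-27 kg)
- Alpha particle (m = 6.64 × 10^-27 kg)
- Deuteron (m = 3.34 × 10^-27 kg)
The particle is a proton.

From λ = h/(mv), solve for mass:

m = h/(λv)
m = (6.626 × 10^-34 J·s) / (7.51 × 10^-14 m × 5.28 × 10^6 m/s)
m = 1.67 × 10^-27 kg

Comparing with the listed masses, this is closest to a proton.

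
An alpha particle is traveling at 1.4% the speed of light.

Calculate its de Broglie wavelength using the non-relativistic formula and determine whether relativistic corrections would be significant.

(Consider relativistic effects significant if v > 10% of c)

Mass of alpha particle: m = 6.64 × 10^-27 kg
No, relativistic corrections are not needed.

Using the non-relativistic de Broglie formula λ = h/(mv):

v = 1.4% × c = 4.197 × 10^6 m/s

λ = h/(mv)
λ = (6.626 × 10^-34 J·s) / (6.64 × 10^-27 kg × 4.197 × 10^6 m/s)
λ = 2.38 × 10^-14 m

Since v = 1.4% of c < 10% of c, relativistic corrections are NOT significant and this non-relativistic result is a good approximation.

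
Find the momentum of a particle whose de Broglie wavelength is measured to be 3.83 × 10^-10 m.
1.73 × 10^-24 kg·m/s

From the de Broglie relation λ = h/p, we solve for p:

p = h/λ
p = (6.626 × 10^-34 J·s) / (3.83 × 10^-10 m)
p = 1.73 × 10^-24 kg·m/s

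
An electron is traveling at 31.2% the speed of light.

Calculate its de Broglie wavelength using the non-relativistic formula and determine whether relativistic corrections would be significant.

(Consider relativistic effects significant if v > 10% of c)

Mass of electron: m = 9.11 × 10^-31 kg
Yes, relativistic corrections are needed.

Using the non-relativistic de Broglie formula λ = h/(mv):

v = 31.2% × c = 9.354 × 10^7 m/s

λ = h/(mv)
λ = (6.626 × 10^-34 J·s) / (9.11 × 10^-31 kg × 9.354 × 10^7 m/s)
λ = 7.78 × 10^-12 m

Since v = 31.2% of c > 10% of c, relativistic corrections ARE significant and the actual wavelength would differ from this non-relativistic estimate.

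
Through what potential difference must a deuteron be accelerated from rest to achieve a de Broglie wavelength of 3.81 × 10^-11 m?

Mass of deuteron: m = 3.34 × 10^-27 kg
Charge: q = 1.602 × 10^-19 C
2.83 × 10^-1 V

From λ = h/√(2mqV), we solve for V:

λ² = h²/(2mqV)
V = h²/(2mqλ²)
V = (6.626 × 10^-34 J·s)² / (2 × 3.34 × 10^-27 kg × 1.602 × 10^-19 C × (3.81 × 10^-11 m)²)
V = 2.83 × 10^-1 V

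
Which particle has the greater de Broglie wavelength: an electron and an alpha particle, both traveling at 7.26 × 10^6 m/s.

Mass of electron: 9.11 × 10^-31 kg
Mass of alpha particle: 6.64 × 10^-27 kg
The electron has the longer wavelength.

Using λ = h/(mv), since both particles have the same velocity, the wavelength depends only on mass.

For electron: λ₁ = h/(m₁v) = 1.00 × 10^-10 m
For alpha particle: λ₂ = h/(m₂v) = 1.37 × 10^-14 m

Since λ ∝ 1/m at constant velocity, the lighter particle has the longer wavelength.

The electron has the longer de Broglie wavelength.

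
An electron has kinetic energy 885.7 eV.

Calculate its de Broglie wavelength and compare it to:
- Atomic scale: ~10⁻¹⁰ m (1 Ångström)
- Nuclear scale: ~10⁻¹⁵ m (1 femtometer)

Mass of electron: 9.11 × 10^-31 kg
λ = 4.12 × 10^-11 m, which is between nuclear and atomic scales.

Using λ = h/√(2mKE):

KE = 885.7 eV = 1.419 × 10^-16 J

λ = h/√(2mKE)
λ = (6.626 × 10^-34 J·s) / √(2 × 9.11 × 10^-31 kg × 1.419 × 10^-16 J)
λ = 4.12 × 10^-11 m

Comparison:
- Atomic scale (10⁻¹⁰ m): λ is 0.41× this size
- Nuclear scale (10⁻¹⁵ m): λ is 4.1e+04× this size

The wavelength is between nuclear and atomic scales.

This wavelength is appropriate for probing atomic structure but too large for nuclear physics experiments.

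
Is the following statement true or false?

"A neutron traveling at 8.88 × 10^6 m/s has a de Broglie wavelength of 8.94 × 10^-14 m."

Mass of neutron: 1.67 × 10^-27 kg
False

The claim is incorrect.

Using λ = h/(mv):
λ = (6.626 × 10^-34 J·s) / (1.67 × 10^-27 kg × 8.88 × 10^6 m/s)
λ = 4.47 × 10^-14 m

The actual wavelength differs from the claimed 8.94 × 10^-14 m.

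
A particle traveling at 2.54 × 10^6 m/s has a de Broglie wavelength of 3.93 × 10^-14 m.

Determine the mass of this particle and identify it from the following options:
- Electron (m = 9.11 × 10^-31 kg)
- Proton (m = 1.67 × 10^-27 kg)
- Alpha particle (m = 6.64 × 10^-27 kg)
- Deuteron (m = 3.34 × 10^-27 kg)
The particle is an alpha particle.

From λ = h/(mv), solve for mass:

m = h/(λv)
m = (6.626 × 10^-34 J·s) / (3.93 × 10^-14 m × 2.54 × 10^6 m/s)
m = 6.64 × 10^-27 kg

Comparing with the listed masses, this is closest to an alpha particle.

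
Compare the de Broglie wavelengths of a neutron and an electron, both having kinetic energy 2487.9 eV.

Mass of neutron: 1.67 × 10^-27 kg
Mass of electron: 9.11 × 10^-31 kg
The electron has the longer wavelength.

Using λ = h/√(2mKE):

For neutron: λ₁ = h/√(2m₁KE) = 5.74 × 10^-13 m
For electron: λ₂ = h/√(2m₂KE) = 2.46 × 10^-11 m

Since λ ∝ 1/√m at constant kinetic energy, the lighter particle has the longer wavelength.

The electron has the longer de Broglie wavelength.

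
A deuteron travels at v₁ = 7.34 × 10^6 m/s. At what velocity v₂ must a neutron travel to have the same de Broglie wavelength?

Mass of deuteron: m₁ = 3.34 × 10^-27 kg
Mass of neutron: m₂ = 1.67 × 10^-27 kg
v₂ = 1.47 × 10^7 m/s

For equal de Broglie wavelengths: λ₁ = λ₂

h/(m₁v₁) = h/(m₂v₂)
m₁v₁ = m₂v₂
v₂ = v₁ · (m₁/m₂)

v₂ = 7.34 × 10^6 m/s × (3.34 × 10^-27 kg / 1.67 × 10^-27 kg)
v₂ = 1.47 × 10^7 m/s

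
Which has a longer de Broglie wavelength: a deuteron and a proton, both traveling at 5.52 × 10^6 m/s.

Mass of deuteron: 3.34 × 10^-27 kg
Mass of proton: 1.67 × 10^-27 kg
The proton has the longer wavelength.

Using λ = h/(mv), since both particles have the same velocity, the wavelength depends only on mass.

For deuteron: λ₁ = h/(m₁v) = 3.59 × 10^-14 m
For proton: λ₂ = h/(m₂v) = 7.19 × 10^-14 m

Since λ ∝ 1/m at constant velocity, the lighter particle has the longer wavelength.

The proton has the longer de Broglie wavelength.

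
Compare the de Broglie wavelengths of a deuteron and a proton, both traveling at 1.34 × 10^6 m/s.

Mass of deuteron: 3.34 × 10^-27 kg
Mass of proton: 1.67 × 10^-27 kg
The proton has the longer wavelength.

Using λ = h/(mv), since both particles have the same velocity, the wavelength depends only on mass.

For deuteron: λ₁ = h/(m₁v) = 1.48 × 10^-13 m
For proton: λ₂ = h/(m₂v) = 2.96 × 10^-13 m

Since λ ∝ 1/m at constant velocity, the lighter particle has the longer wavelength.

The proton has the longer de Broglie wavelength.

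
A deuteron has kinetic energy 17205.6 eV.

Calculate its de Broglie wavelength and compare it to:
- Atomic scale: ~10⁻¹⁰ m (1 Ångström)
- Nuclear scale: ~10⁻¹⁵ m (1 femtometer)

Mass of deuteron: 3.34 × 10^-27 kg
λ = 1.54 × 10^-13 m, which is between nuclear and atomic scales.

Using λ = h/√(2mKE):

KE = 17205.6 eV = 2.757 × 10^-15 J

λ = h/√(2mKE)
λ = (6.626 × 10^-34 J·s) / √(2 × 3.34 × 10^-27 kg × 2.757 × 10^-15 J)
λ = 1.54 × 10^-13 m

Comparison:
- Atomic scale (10⁻¹⁰ m): λ is 0.0015× this size
- Nuclear scale (10⁻¹⁵ m): λ is 1.5e+02× this size

The wavelength is between nuclear and atomic scales.

This wavelength is appropriate for probing atomic structure but too large for nuclear physics experiments.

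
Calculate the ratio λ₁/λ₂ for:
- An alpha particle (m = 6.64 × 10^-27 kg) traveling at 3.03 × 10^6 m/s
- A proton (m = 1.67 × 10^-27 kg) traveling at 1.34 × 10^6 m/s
λ₁/λ₂ = 0.111

Using λ = h/(mv):

λ₁ = h/(m₁v₁) = 3.29 × 10^-14 m
λ₂ = h/(m₂v₂) = 2.96 × 10^-13 m

Ratio λ₁/λ₂ = (m₂v₂)/(m₁v₁)
         = (1.67 × 10^-27 kg × 1.34 × 10^6 m/s) / (6.64 × 10^-27 kg × 3.03 × 10^6 m/s)
         = 0.111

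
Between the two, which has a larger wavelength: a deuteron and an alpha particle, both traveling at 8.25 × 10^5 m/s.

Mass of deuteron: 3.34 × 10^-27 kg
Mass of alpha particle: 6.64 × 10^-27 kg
The deuteron has the longer wavelength.

Using λ = h/(mv), since both particles have the same velocity, the wavelength depends only on mass.

For deuteron: λ₁ = h/(m₁v) = 2.40 × 10^-13 m
For alpha particle: λ₂ = h/(m₂v) = 1.21 × 10^-13 m

Since λ ∝ 1/m at constant velocity, the lighter particle has the longer wavelength.

The deuteron has the longer de Broglie wavelength.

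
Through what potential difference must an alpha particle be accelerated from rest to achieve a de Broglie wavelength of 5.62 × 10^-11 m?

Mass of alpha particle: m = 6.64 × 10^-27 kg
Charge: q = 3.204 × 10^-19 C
3.27 × 10^-2 V

From λ = h/√(2mqV), we solve for V:

λ² = h²/(2mqV)
V = h²/(2mqλ²)
V = (6.626 × 10^-34 J·s)² / (2 × 6.64 × 10^-27 kg × 3.204 × 10^-19 C × (5.62 × 10^-11 m)²)
V = 3.27 × 10^-2 V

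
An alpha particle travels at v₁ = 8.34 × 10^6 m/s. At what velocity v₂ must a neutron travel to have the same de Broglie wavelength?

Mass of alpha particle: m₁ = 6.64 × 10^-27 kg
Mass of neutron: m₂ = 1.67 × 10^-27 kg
v₂ = 3.32 × 10^7 m/s

For equal de Broglie wavelengths: λ₁ = λ₂

h/(m₁v₁) = h/(m₂v₂)
m₁v₁ = m₂v₂
v₂ = v₁ · (m₁/m₂)

v₂ = 8.34 × 10^6 m/s × (6.64 × 10^-27 kg / 1.67 × 10^-27 kg)
v₂ = 3.32 × 10^7 m/s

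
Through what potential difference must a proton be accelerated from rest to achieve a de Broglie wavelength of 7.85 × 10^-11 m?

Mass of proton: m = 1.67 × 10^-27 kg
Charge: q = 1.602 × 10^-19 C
1.33 × 10^-1 V

From λ = h/√(2mqV), we solve for V:

λ² = h²/(2mqV)
V = h²/(2mqλ²)
V = (6.626 × 10^-34 J·s)² / (2 × 1.67 × 10^-27 kg × 1.602 × 10^-19 C × (7.85 × 10^-11 m)²)
V = 1.33 × 10^-1 V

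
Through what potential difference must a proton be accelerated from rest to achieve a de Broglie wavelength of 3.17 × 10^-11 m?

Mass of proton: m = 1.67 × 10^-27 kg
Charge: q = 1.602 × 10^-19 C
8.17 × 10^-1 V

From λ = h/√(2mqV), we solve for V:

λ² = h²/(2mqV)
V = h²/(2mqλ²)
V = (6.626 × 10^-34 J·s)² / (2 × 1.67 × 10^-27 kg × 1.602 × 10^-19 C × (3.17 × 10^-11 m)²)
V = 8.17 × 10^-1 V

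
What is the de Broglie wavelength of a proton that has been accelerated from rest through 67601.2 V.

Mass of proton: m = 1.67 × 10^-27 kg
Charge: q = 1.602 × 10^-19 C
1.10 × 10^-13 m

When a particle is accelerated through voltage V, it gains kinetic energy KE = qV.

The de Broglie wavelength is then λ = h/√(2mqV):

λ = h/√(2mqV)
λ = (6.626 × 10^-34 J·s) / √(2 × 1.67 × 10^-27 kg × 1.602 × 10^-19 C × 67601.2 V)
λ = 1.10 × 10^-13 m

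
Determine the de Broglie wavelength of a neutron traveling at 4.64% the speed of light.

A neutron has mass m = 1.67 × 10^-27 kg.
2.85 × 10^-14 m

Using the de Broglie relation λ = h/(mv):

v = 4.64% × c = 1.391 × 10^7 m/s

λ = h/(mv)
λ = (6.626 × 10^-34 J·s) / (1.67 × 10^-27 kg × 1.391 × 10^7 m/s)
λ = 2.85 × 10^-14 m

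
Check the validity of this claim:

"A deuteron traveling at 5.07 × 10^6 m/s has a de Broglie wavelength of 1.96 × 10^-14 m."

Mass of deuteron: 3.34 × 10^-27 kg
False

The claim is incorrect.

Using λ = h/(mv):
λ = (6.626 × 10^-34 J·s) / (3.34 × 10^-27 kg × 5.07 × 10^6 m/s)
λ = 3.91 × 10^-14 m

The actual wavelength differs from the claimed 1.96 × 10^-14 m.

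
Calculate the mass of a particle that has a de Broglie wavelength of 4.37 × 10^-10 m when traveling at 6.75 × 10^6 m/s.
2.25 × 10^-31 kg

From the de Broglie relation λ = h/(mv), we solve for m:

m = h/(λv)
m = (6.626 × 10^-34 J·s) / (4.37 × 10^-10 m × 6.75 × 10^6 m/s)
m = 2.25 × 10^-31 kg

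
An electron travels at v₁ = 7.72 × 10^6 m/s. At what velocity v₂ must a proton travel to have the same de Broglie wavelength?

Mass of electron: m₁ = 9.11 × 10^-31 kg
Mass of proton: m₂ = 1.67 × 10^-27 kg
v₂ = 4.21 × 10^3 m/s

For equal de Broglie wavelengths: λ₁ = λ₂

h/(m₁v₁) = h/(m₂v₂)
m₁v₁ = m₂v₂
v₂ = v₁ · (m₁/m₂)

v₂ = 7.72 × 10^6 m/s × (9.11 × 10^-31 kg / 1.67 × 10^-27 kg)
v₂ = 4.21 × 10^3 m/s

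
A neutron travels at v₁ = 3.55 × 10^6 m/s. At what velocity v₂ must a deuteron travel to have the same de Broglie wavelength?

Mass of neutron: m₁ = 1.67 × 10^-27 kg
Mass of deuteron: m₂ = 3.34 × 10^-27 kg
v₂ = 1.78 × 10^6 m/s

For equal de Broglie wavelengths: λ₁ = λ₂

h/(m₁v₁) = h/(m₂v₂)
m₁v₁ = m₂v₂
v₂ = v₁ · (m₁/m₂)

v₂ = 3.55 × 10^6 m/s × (1.67 × 10^-27 kg / 3.34 × 10^-27 kg)
v₂ = 1.78 × 10^6 m/s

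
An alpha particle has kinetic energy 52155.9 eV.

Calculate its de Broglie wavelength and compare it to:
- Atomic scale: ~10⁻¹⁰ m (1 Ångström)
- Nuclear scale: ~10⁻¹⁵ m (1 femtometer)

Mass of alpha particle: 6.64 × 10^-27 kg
λ = 6.29 × 10^-14 m, which is between nuclear and atomic scales.

Using λ = h/√(2mKE):

KE = 52155.9 eV = 8.356 × 10^-15 J

λ = h/√(2mKE)
λ = (6.626 × 10^-34 J·s) / √(2 × 6.64 × 10^-27 kg × 8.356 × 10^-15 J)
λ = 6.29 × 10^-14 m

Comparison:
- Atomic scale (10⁻¹⁰ m): λ is 0.00063× this size
- Nuclear scale (10⁻¹⁵ m): λ is 63× this size

The wavelength is between nuclear and atomic scales.

This wavelength is appropriate for probing atomic structure but too large for nuclear physics experiments.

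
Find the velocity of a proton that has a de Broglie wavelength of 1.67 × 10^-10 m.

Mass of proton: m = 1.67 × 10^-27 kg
2.38 × 10^3 m/s

From the de Broglie relation λ = h/(mv), we solve for v:

v = h/(mλ)
v = (6.626 × 10^-34 J·s) / (1.67 × 10^-27 kg × 1.67 × 10^-10 m)
v = 2.38 × 10^3 m/s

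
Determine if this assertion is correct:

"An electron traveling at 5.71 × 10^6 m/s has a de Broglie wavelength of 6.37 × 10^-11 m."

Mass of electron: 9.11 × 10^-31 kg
False

The claim is incorrect.

Using λ = h/(mv):
λ = (6.626 × 10^-34 J·s) / (9.11 × 10^-31 kg × 5.71 × 10^6 m/s)
λ = 1.27 × 10^-10 m

The actual wavelength differs from the claimed 6.37 × 10^-11 m.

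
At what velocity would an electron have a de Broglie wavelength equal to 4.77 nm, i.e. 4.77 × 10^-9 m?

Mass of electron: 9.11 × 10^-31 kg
1.52 × 10^5 m/s

From λ = h/(mv), solve for v:

v = h/(mλ)
v = (6.626 × 10^-34 J·s) / (9.11 × 10^-31 kg × 4.77 × 10^-9 m)
v = 1.52 × 10^5 m/s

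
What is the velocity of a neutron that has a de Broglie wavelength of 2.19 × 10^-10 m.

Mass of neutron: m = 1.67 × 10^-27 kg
1.81 × 10^3 m/s

From the de Broglie relation λ = h/(mv), we solve for v:

v = h/(mλ)
v = (6.626 × 10^-34 J·s) / (1.67 × 10^-27 kg × 2.19 × 10^-10 m)
v = 1.81 × 10^3 m/s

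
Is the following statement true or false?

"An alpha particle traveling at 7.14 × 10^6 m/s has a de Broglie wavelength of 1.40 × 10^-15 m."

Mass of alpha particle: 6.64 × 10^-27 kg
False

The claim is incorrect.

Using λ = h/(mv):
λ = (6.626 × 10^-34 J·s) / (6.64 × 10^-27 kg × 7.14 × 10^6 m/s)
λ = 1.40 × 10^-14 m

The actual wavelength differs from the claimed 1.40 × 10^-15 m.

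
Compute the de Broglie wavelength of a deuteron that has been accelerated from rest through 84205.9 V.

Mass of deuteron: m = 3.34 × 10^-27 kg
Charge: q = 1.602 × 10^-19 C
6.98 × 10^-14 m

When a particle is accelerated through voltage V, it gains kinetic energy KE = qV.

The de Broglie wavelength is then λ = h/√(2mqV):

λ = h/√(2mqV)
λ = (6.626 × 10^-34 J·s) / √(2 × 3.34 × 10^-27 kg × 1.602 × 10^-19 C × 84205.9 V)
λ = 6.98 × 10^-14 m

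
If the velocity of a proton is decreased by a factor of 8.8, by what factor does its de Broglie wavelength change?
The wavelength increases by a factor of 8.8.

From λ = h/(mv), the wavelength is inversely proportional to velocity:

λ ∝ 1/v

If v → v/8.8, then λ → 8.8λ

When velocity is decreased by a factor of 8.8, the wavelength increases by a factor of 8.8.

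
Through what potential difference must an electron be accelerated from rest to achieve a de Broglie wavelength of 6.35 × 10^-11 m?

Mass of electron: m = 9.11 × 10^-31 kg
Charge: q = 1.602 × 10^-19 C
373 V

From λ = h/√(2mqV), we solve for V:

λ² = h²/(2mqV)
V = h²/(2mqλ²)
V = (6.626 × 10^-34 J·s)² / (2 × 9.11 × 10^-31 kg × 1.602 × 10^-19 C × (6.35 × 10^-11 m)²)
V = 373 V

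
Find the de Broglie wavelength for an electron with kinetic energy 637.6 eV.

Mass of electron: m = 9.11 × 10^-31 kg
4.86 × 10^-11 m

Using λ = h/√(2mKE):

First convert KE to Joules: KE = 637.6 eV = 1.022 × 10^-16 J

λ = h/√(2mKE)
λ = (6.626 × 10^-34 J·s) / √(2 × 9.11 × 10^-31 kg × 1.022 × 10^-16 J)
λ = 4.86 × 10^-11 m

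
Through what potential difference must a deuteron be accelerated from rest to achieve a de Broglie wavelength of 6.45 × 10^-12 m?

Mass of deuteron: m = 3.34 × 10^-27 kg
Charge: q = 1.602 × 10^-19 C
9.86 V

From λ = h/√(2mqV), we solve for V:

λ² = h²/(2mqV)
V = h²/(2mqλ²)
V = (6.626 × 10^-34 J·s)² / (2 × 3.34 × 10^-27 kg × 1.602 × 10^-19 C × (6.45 × 10^-12 m)²)
V = 9.86 V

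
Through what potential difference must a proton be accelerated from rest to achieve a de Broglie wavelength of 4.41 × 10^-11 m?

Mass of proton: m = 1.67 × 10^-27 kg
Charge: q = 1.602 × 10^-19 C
4.22 × 10^-1 V

From λ = h/√(2mqV), we solve for V:

λ² = h²/(2mqV)
V = h²/(2mqλ²)
V = (6.626 × 10^-34 J·s)² / (2 × 1.67 × 10^-27 kg × 1.602 × 10^-19 C × (4.41 × 10^-11 m)²)
V = 4.22 × 10^-1 V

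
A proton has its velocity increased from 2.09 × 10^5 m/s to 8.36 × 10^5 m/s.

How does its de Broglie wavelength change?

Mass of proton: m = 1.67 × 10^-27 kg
The wavelength decreases by a factor of 4.

Using λ = h/(mv):

Initial wavelength: λ₁ = h/(mv₁) = 1.90 × 10^-12 m
Final wavelength: λ₂ = h/(mv₂) = 4.75 × 10^-13 m

Since λ ∝ 1/v, when velocity increases by a factor of 4, the wavelength decreases by a factor of 4.

λ₂/λ₁ = v₁/v₂ = 1/4

The wavelength decreases by a factor of 4.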